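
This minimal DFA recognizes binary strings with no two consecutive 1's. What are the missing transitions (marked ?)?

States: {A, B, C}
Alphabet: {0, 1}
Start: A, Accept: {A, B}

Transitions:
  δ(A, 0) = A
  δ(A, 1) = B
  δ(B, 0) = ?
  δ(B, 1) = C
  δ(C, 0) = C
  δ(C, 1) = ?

From the language and accept set, identify what each state tracks — A: last symbol not 1 (ok); B: last symbol 1 (ok); C: saw 11 (dead).
Each missing δ(q, a) is the state matching the new tracked value after reading a.
δ(B, 0) = A; δ(C, 1) = C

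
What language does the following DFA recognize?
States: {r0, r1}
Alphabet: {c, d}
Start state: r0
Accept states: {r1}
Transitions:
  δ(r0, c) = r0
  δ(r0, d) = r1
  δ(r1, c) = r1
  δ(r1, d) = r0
Testing a few strings:
  'cd' → accept
  'cdd' → reject
  'cdc' → accept
  'dcc' → accept
State roles: r0=even number of d's so far; r1=odd number of d's so far
All strings over {c,d} with an odd number of d's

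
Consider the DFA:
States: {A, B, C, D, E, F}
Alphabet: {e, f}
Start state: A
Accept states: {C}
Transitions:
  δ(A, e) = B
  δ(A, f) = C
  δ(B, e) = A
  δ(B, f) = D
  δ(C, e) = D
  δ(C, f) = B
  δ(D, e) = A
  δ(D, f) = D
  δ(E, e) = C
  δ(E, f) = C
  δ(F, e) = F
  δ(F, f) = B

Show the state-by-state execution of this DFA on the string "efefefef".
read 'e': A → B
  read 'f': B → D
  read 'e': D → A
  read 'f': A → C
  read 'e': C → D
  read 'f': D → D
  read 'e': D → A
  read 'f': A → C
A -> B -> D -> A -> C -> D -> D -> A -> C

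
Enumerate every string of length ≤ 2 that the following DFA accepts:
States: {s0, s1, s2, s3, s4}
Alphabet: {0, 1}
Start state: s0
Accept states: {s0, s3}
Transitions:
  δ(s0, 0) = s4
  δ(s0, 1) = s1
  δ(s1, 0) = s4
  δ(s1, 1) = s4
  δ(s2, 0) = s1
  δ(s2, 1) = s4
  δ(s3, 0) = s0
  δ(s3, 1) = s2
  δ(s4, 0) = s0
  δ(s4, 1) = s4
ε, 00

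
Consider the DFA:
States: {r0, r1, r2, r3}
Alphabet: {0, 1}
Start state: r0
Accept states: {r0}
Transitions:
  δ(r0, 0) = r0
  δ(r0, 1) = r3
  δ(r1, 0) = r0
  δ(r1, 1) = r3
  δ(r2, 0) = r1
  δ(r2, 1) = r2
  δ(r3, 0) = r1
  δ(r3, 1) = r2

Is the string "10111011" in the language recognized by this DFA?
Processing string "10111011":
  r0 --1--> r3
  r3 --0--> r1
  r1 --1--> r3
  r3 --1--> r2
  r2 --1--> r2
  r2 --0--> r1
  r1 --1--> r3
  r3 --1--> r2
Final state: r2
Accept states: {r0}
No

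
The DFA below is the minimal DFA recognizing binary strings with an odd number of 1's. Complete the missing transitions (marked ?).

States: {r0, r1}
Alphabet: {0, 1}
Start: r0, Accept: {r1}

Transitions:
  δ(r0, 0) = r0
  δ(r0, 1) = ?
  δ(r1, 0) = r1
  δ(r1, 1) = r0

From the language and accept set, identify what each state tracks — r0: even number of 1's so far; r1: odd number of 1's so far.
Each missing δ(q, a) is the state matching the new tracked value after reading a.
δ(r0, 1) = r1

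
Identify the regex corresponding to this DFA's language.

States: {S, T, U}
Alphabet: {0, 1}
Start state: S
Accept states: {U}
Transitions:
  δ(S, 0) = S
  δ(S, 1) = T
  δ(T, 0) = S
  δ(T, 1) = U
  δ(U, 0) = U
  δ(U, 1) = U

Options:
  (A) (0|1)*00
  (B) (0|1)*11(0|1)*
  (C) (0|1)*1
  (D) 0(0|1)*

Check each option against the DFA on short strings; one disagreement eliminates an option:
  (A) (0|1)*00: on '00' the DFA goes S → S → S and rejects (S ∉ Accept), but the regex matches it → eliminate
  (B) (0|1)*11(0|1)*: agrees with the DFA on every string of length ≤ 6
  (C) (0|1)*1: on '1' the DFA goes S → T and rejects (T ∉ Accept), but the regex matches it → eliminate
  (D) 0(0|1)*: on '0' the DFA goes S → S and rejects (S ∉ Accept), but the regex matches it → eliminate
Only (B) is consistent with the DFA.
(B) (0|1)*11(0|1)*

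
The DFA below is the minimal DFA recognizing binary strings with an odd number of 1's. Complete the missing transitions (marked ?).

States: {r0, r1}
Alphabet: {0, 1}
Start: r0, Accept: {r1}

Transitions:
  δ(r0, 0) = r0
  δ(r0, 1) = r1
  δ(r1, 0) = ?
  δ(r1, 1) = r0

From the language and accept set, identify what each state tracks — r0: even number of 1's so far; r1: odd number of 1's so far.
Each missing δ(q, a) is the state matching the new tracked value after reading a.
δ(r1, 0) = r1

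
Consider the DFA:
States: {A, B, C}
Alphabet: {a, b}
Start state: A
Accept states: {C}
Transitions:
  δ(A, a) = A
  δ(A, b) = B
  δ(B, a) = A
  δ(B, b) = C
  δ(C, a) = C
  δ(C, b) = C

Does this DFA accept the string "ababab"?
Processing string "ababab":
  A --a--> A
  A --b--> B
  B --a--> A
  A --b--> B
  B --a--> A
  A --b--> B
Final state: B
Accept states: {C}
No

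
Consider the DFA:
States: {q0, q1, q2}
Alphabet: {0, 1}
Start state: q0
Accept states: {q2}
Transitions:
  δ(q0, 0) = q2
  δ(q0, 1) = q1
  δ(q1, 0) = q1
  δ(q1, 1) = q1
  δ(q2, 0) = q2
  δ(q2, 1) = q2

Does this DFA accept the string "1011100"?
Processing string "1011100":
  q0 --1--> q1
  q1 --0--> q1
  q1 --1--> q1
  q1 --1--> q1
  q1 --1--> q1
  q1 --0--> q1
  q1 --0--> q1
Final state: q1
Accept states: {q2}
No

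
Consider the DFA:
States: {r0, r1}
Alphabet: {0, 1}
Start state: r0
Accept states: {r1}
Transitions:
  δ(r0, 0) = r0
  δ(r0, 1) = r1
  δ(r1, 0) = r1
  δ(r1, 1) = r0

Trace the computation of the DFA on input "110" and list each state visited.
read '1': r0 → r1
  read '1': r1 → r0
  read '0': r0 → r0
r0 -> r1 -> r0 -> r0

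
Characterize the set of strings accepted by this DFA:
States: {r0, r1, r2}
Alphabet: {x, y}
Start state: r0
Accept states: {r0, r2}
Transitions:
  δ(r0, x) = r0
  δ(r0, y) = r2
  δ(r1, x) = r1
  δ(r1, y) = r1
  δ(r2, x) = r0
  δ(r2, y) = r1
Testing a few strings:
  'y' → accept
  'xy' → accept
  'yx' → accept
  'yy' → reject
State roles: r0=last symbol not y (ok); r1=saw yy (dead); r2=last symbol y (ok)
All strings over {x,y} with no two consecutive y's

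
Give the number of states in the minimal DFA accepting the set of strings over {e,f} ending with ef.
By Myhill–Nerode, count the distinguishable equivalence classes: 3 classes — one per longest suffix of the input that is a prefix of 'ef' (lengths 0 through 2); only the length-2 class is accepting.
3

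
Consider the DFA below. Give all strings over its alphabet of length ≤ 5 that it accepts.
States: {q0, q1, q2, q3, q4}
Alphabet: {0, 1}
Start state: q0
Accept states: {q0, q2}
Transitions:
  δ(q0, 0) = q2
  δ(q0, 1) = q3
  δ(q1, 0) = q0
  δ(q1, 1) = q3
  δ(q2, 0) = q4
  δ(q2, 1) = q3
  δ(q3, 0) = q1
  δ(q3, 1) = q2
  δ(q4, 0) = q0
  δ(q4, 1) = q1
ε, 0, 11, 000, 011, 100, 0000, 0010, 0100, 1000, 1011, 1100, 1111, 00011, 00100, 00111, 01000, 01011, 01100, 01111, 10011, 10100, 11000, 11010, 11100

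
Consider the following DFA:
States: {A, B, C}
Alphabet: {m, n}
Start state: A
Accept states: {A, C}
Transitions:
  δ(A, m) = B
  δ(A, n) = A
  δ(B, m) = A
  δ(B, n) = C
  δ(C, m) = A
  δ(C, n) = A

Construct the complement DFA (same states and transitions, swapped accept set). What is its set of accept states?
Complement accept states = All states \ Original accept states
= {A, B, C} \ {A, C}
{B}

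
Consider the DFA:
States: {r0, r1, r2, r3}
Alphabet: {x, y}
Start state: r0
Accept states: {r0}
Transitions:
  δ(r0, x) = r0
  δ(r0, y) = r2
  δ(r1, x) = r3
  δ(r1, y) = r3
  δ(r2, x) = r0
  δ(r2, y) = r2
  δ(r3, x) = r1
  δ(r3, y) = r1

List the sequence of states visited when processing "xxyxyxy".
read 'x': r0 → r0
  read 'x': r0 → r0
  read 'y': r0 → r2
  read 'x': r2 → r0
  read 'y': r0 → r2
  read 'x': r2 → r0
  read 'y': r0 → r2
r0 -> r0 -> r0 -> r2 -> r0 -> r2 -> r0 -> r2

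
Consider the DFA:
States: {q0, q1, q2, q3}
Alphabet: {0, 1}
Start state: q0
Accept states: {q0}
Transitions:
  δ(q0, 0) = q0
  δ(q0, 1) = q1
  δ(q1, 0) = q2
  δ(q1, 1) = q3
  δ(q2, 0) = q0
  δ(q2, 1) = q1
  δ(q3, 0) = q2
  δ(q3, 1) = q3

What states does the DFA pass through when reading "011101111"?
read '0': q0 → q0
  read '1': q0 → q1
  read '1': q1 → q3
  read '1': q3 → q3
  read '0': q3 → q2
  read '1': q2 → q1
  read '1': q1 → q3
  read '1': q3 → q3
  read '1': q3 → q3
q0 -> q0 -> q1 -> q3 -> q3 -> q2 -> q1 -> q3 -> q3 -> q3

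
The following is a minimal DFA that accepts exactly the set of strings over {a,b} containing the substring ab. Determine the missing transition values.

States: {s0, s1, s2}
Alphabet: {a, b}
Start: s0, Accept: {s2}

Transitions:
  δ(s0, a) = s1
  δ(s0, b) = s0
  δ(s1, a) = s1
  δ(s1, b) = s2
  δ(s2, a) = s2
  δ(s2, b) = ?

From the language and accept set, identify what each state tracks — s0: no a seen yet; s1: seen a a, waiting for b; s2: substring ab seen.
Each missing δ(q, a) is the state matching the new tracked value after reading a.
δ(s2, b) = s2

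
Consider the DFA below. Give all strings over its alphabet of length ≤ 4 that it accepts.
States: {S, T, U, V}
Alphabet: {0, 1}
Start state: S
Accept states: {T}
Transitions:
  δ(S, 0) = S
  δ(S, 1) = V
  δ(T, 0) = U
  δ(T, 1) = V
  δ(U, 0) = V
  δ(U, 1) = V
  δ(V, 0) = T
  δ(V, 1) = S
10, 010, 0010, 1010, 1110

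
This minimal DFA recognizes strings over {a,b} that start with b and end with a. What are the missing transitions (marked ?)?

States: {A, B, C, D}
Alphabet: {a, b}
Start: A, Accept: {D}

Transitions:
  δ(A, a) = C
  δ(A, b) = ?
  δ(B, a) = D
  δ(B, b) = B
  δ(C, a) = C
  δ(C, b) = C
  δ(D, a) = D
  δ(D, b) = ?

From the language and accept set, identify what each state tracks — A: no input read; B: started with b, last symbol b; C: started with a (dead); D: started with b, last symbol a.
Each missing δ(q, a) is the state matching the new tracked value after reading a.
δ(A, b) = B; δ(D, b) = B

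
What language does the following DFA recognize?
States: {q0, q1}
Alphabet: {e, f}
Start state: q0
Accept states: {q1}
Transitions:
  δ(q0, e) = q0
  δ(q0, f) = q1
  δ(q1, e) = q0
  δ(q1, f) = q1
Testing a few strings:
  'ef' → accept
  'ff' → accept
  'ee' → reject
  'f' → accept
State roles: q0=last symbol not f; q1=last symbol is f
All strings over {e,f} ending with f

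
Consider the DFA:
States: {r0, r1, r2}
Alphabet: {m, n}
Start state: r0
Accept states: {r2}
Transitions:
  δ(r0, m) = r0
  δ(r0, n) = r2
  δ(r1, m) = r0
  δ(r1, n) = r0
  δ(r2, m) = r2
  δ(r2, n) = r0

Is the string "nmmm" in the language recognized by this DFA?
Processing string "nmmm":
  r0 --n--> r2
  r2 --m--> r2
  r2 --m--> r2
  r2 --m--> r2
Final state: r2
Accept states: {r2}
Yes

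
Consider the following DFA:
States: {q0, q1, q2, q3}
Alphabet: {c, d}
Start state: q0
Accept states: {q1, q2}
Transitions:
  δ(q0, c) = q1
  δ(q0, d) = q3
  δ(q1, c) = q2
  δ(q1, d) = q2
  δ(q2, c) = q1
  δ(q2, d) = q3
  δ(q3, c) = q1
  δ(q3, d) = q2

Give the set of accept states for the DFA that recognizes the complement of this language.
Complement accept states = All states \ Original accept states
= {q0, q1, q2, q3} \ {q1, q2}
{q0, q3}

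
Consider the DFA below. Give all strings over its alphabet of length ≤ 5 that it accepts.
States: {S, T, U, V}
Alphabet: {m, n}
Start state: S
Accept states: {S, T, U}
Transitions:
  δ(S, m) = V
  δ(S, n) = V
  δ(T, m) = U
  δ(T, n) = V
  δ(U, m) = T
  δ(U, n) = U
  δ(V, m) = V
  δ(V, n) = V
ε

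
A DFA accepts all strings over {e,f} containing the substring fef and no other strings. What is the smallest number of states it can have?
By Myhill–Nerode, count the distinguishable equivalence classes: 4 classes — one per longest suffix of the input that is a prefix of 'fef' (lengths 0 through 2), plus an absorbing 'already seen fef' class.
4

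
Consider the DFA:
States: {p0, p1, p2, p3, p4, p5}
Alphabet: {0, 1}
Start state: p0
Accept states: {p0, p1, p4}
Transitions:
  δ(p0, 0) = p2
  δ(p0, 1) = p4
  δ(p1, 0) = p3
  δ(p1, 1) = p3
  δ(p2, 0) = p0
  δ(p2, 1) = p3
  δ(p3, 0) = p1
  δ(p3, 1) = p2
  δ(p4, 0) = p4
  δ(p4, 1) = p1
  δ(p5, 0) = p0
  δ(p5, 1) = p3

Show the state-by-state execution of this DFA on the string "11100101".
read '1': p0 → p4
  read '1': p4 → p1
  read '1': p1 → p3
  read '0': p3 → p1
  read '0': p1 → p3
  read '1': p3 → p2
  read '0': p2 → p0
  read '1': p0 → p4
p0 -> p4 -> p1 -> p3 -> p1 -> p3 -> p2 -> p0 -> p4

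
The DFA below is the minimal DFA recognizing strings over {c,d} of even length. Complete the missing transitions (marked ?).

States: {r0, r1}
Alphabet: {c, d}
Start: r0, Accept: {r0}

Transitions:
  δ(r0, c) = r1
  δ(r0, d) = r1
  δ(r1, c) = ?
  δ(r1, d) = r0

From the language and accept set, identify what each state tracks — r0: even length so far; r1: odd length so far.
Each missing δ(q, a) is the state matching the new tracked value after reading a.
δ(r1, c) = r0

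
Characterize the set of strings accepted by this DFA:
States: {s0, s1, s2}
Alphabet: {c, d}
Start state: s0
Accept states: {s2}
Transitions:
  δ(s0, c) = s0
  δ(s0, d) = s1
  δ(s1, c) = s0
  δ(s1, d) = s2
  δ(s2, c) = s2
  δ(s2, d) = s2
Testing a few strings:
  'cc' → reject
  'cdc' → reject
  'ccd' → reject
  'dc' → reject
State roles: s0=no progress toward dd; s1=one trailing d; s2=substring dd seen
All strings over {c,d} containing the substring dd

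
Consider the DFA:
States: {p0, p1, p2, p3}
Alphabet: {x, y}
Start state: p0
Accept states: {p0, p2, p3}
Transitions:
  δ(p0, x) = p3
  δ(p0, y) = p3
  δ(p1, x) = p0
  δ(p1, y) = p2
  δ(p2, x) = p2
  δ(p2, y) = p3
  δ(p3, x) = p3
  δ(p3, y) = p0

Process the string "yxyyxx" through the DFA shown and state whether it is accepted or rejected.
Processing string "yxyyxx":
  p0 --y--> p3
  p3 --x--> p3
  p3 --y--> p0
  p0 --y--> p3
  p3 --x--> p3
  p3 --x--> p3
Final state: p3
Accept states: {p0, p2, p3}
Yes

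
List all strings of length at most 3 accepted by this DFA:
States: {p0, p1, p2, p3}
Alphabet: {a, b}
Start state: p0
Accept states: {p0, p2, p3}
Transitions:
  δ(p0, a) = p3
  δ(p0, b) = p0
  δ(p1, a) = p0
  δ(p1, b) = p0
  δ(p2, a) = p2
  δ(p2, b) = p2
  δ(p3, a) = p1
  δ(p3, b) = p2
ε, a, b, ab, ba, bb, aaa, aab, aba, abb, bab, bba, bbb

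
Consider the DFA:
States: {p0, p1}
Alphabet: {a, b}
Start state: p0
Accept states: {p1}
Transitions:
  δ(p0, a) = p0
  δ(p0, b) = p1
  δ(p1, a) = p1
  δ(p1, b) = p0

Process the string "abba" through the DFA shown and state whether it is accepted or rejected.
Processing string "abba":
  p0 --a--> p0
  p0 --b--> p1
  p1 --b--> p0
  p0 --a--> p0
Final state: p0
Accept states: {p1}
No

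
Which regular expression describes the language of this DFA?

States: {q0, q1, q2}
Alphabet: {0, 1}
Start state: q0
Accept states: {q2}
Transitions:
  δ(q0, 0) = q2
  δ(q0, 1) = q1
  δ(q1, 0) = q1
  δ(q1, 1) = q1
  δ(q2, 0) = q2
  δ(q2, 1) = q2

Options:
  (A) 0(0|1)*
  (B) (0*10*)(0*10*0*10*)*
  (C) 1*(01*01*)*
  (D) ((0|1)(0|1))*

Check each option against the DFA on short strings; one disagreement eliminates an option:
  (A) 0(0|1)*: agrees with the DFA on every string of length ≤ 6
  (B) (0*10*)(0*10*0*10*)*: on '0' the DFA goes q0 → q2 and accepts (q2 ∈ Accept), but the regex does not match it → eliminate
  (C) 1*(01*01*)*: on ε the DFA stays in q0 and rejects (q0 ∉ Accept), but the regex matches it → eliminate
  (D) ((0|1)(0|1))*: on ε the DFA stays in q0 and rejects (q0 ∉ Accept), but the regex matches it → eliminate
Only (A) is consistent with the DFA.
(A) 0(0|1)*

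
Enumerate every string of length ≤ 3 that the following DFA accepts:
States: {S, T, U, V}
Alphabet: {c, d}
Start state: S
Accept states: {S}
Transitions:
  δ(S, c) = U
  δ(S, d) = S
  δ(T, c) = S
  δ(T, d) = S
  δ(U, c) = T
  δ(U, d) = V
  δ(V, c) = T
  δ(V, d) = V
ε, d, dd, ccc, ccd, ddd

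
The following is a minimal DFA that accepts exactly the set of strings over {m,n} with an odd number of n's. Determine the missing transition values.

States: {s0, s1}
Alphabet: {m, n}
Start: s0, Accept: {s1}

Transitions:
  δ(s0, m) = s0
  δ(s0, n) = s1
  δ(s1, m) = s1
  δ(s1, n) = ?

From the language and accept set, identify what each state tracks — s0: even number of n's so far; s1: odd number of n's so far.
Each missing δ(q, a) is the state matching the new tracked value after reading a.
δ(s1, n) = s0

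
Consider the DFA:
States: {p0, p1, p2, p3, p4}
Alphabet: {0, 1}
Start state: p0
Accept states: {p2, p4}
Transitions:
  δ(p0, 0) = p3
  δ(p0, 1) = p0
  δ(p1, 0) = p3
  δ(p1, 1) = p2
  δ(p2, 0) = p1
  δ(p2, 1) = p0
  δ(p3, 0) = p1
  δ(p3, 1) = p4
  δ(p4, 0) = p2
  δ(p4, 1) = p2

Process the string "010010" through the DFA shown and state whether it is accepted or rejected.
Processing string "010010":
  p0 --0--> p3
  p3 --1--> p4
  p4 --0--> p2
  p2 --0--> p1
  p1 --1--> p2
  p2 --0--> p1
Final state: p1
Accept states: {p2, p4}
No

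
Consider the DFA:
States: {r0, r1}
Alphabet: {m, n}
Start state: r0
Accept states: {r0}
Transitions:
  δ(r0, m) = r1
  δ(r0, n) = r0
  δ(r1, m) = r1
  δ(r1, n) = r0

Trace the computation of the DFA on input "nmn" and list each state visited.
read 'n': r0 → r0
  read 'm': r0 → r1
  read 'n': r1 → r0
r0 -> r0 -> r1 -> r0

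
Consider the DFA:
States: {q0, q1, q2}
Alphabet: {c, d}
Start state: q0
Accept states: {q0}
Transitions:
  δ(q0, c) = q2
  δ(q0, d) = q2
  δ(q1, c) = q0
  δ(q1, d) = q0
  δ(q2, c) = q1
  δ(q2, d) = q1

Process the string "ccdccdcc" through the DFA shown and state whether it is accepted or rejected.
Processing string "ccdccdcc":
  q0 --c--> q2
  q2 --c--> q1
  q1 --d--> q0
  q0 --c--> q2
  q2 --c--> q1
  q1 --d--> q0
  q0 --c--> q2
  q2 --c--> q1
Final state: q1
Accept states: {q0}
No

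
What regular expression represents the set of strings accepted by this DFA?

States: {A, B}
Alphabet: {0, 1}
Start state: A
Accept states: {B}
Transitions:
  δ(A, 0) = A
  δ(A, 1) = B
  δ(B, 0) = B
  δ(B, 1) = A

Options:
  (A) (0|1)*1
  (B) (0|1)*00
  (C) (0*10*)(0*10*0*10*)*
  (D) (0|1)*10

Check each option against the DFA on short strings; one disagreement eliminates an option:
  (A) (0|1)*1: on '10' the DFA goes A → B → B and accepts (B ∈ Accept), but the regex does not match it → eliminate
  (B) (0|1)*00: on '1' the DFA goes A → B and accepts (B ∈ Accept), but the regex does not match it → eliminate
  (C) (0*10*)(0*10*0*10*)*: agrees with the DFA on every string of length ≤ 6
  (D) (0|1)*10: on '1' the DFA goes A → B and accepts (B ∈ Accept), but the regex does not match it → eliminate
Only (C) is consistent with the DFA.
(C) (0*10*)(0*10*0*10*)*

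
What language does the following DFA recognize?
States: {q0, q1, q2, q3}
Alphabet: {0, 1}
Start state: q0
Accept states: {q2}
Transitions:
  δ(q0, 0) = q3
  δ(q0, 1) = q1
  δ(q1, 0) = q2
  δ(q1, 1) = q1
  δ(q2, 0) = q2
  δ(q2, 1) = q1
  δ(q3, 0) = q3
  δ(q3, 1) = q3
Testing a few strings:
  '00' → reject
  '100' → accept
  '01' → reject
  '1' → reject
State roles: q0=no input read; q1=started with 1, last symbol 1; q2=started with 1, last symbol 0; q3=started with 0 (dead)
All binary strings that start with 1 and end with 0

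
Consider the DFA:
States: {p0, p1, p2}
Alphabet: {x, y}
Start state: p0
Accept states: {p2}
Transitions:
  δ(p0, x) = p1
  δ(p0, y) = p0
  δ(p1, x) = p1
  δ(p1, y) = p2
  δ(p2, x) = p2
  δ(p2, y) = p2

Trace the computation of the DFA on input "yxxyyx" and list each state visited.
read 'y': p0 → p0
  read 'x': p0 → p1
  read 'x': p1 → p1
  read 'y': p1 → p2
  read 'y': p2 → p2
  read 'x': p2 → p2
p0 -> p0 -> p1 -> p1 -> p2 -> p2 -> p2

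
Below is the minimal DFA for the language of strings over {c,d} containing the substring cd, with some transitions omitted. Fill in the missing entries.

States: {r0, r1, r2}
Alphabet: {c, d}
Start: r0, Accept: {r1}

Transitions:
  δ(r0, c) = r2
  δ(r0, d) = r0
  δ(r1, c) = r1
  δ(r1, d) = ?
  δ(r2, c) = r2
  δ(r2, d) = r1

From the language and accept set, identify what each state tracks — r0: no c seen yet; r1: substring cd seen; r2: seen a c, waiting for d.
Each missing δ(q, a) is the state matching the new tracked value after reading a.
δ(r1, d) = r1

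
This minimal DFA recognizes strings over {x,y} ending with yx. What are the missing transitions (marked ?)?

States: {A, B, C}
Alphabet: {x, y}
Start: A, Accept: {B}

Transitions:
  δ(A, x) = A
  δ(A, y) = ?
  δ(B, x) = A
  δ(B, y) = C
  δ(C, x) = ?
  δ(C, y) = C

From the language and accept set, identify what each state tracks — A: no suffix match; B: suffix is yx; C: one trailing y.
Each missing δ(q, a) is the state matching the new tracked value after reading a.
δ(A, y) = C; δ(C, x) = B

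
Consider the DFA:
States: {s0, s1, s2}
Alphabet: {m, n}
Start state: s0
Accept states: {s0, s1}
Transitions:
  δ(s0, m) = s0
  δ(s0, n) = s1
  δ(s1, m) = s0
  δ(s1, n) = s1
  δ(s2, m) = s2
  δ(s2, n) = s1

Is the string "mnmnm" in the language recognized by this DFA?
Processing string "mnmnm":
  s0 --m--> s0
  s0 --n--> s1
  s1 --m--> s0
  s0 --n--> s1
  s1 --m--> s0
Final state: s0
Accept states: {s0, s1}
Yes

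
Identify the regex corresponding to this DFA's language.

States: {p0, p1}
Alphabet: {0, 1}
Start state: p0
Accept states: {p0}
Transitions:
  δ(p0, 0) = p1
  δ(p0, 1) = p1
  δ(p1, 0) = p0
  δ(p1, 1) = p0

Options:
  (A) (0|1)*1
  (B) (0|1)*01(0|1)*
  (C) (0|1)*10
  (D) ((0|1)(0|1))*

Check each option against the DFA on short strings; one disagreement eliminates an option:
  (A) (0|1)*1: on ε the DFA stays in p0 and accepts (p0 ∈ Accept), but the regex does not match it → eliminate
  (B) (0|1)*01(0|1)*: on ε the DFA stays in p0 and accepts (p0 ∈ Accept), but the regex does not match it → eliminate
  (C) (0|1)*10: on ε the DFA stays in p0 and accepts (p0 ∈ Accept), but the regex does not match it → eliminate
  (D) ((0|1)(0|1))*: agrees with the DFA on every string of length ≤ 6
Only (D) is consistent with the DFA.
(D) ((0|1)(0|1))*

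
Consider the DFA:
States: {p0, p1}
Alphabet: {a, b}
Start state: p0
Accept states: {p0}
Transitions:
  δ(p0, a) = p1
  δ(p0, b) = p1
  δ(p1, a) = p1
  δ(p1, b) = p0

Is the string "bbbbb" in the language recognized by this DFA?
Processing string "bbbbb":
  p0 --b--> p1
  p1 --b--> p0
  p0 --b--> p1
  p1 --b--> p0
  p0 --b--> p1
Final state: p1
Accept states: {p0}
No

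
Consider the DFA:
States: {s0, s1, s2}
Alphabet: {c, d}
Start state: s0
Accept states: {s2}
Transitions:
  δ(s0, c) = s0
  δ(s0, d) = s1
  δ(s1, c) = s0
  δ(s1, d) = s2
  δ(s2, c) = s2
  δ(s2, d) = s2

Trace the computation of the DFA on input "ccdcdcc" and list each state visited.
read 'c': s0 → s0
  read 'c': s0 → s0
  read 'd': s0 → s1
  read 'c': s1 → s0
  read 'd': s0 → s1
  read 'c': s1 → s0
  read 'c': s0 → s0
s0 -> s0 -> s0 -> s1 -> s0 -> s1 -> s0 -> s0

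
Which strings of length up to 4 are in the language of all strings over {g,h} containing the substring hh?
hh, ghh, hhg, hhh, gghh, ghhg, ghhh, hghh, hhgg, hhgh, hhhg, hhhh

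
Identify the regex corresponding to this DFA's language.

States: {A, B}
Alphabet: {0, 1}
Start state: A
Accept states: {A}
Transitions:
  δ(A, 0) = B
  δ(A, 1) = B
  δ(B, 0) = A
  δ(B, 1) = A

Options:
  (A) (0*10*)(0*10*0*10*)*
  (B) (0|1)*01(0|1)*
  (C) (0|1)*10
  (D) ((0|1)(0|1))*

Check each option against the DFA on short strings; one disagreement eliminates an option:
  (A) (0*10*)(0*10*0*10*)*: on ε the DFA stays in A and accepts (A ∈ Accept), but the regex does not match it → eliminate
  (B) (0|1)*01(0|1)*: on ε the DFA stays in A and accepts (A ∈ Accept), but the regex does not match it → eliminate
  (C) (0|1)*10: on ε the DFA stays in A and accepts (A ∈ Accept), but the regex does not match it → eliminate
  (D) ((0|1)(0|1))*: agrees with the DFA on every string of length ≤ 6
Only (D) is consistent with the DFA.
(D) ((0|1)(0|1))*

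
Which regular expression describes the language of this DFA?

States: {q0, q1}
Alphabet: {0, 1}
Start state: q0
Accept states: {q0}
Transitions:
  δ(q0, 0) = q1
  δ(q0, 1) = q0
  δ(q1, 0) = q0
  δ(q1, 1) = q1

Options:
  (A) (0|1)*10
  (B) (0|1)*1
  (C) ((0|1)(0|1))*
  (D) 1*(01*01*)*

Check each option against the DFA on short strings; one disagreement eliminates an option:
  (A) (0|1)*10: on ε the DFA stays in q0 and accepts (q0 ∈ Accept), but the regex does not match it → eliminate
  (B) (0|1)*1: on ε the DFA stays in q0 and accepts (q0 ∈ Accept), but the regex does not match it → eliminate
  (C) ((0|1)(0|1))*: on '1' the DFA goes q0 → q0 and accepts (q0 ∈ Accept), but the regex does not match it → eliminate
  (D) 1*(01*01*)*: agrees with the DFA on every string of length ≤ 6
Only (D) is consistent with the DFA.
(D) 1*(01*01*)*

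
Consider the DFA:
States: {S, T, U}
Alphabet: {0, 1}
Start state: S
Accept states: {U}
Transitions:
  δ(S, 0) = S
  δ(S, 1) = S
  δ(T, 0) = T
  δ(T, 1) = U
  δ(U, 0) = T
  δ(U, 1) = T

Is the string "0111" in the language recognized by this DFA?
Processing string "0111":
  S --0--> S
  S --1--> S
  S --1--> S
  S --1--> S
Final state: S
Accept states: {U}
No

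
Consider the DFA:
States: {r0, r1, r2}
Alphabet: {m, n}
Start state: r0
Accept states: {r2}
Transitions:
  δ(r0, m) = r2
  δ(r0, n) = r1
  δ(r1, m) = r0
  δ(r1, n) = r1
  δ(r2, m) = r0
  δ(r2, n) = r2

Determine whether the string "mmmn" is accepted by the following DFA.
Processing string "mmmn":
  r0 --m--> r2
  r2 --m--> r0
  r0 --m--> r2
  r2 --n--> r2
Final state: r2
Accept states: {r2}
Yes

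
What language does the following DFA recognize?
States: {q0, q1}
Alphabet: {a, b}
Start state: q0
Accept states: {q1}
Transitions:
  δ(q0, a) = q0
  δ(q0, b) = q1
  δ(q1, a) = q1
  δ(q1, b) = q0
Testing a few strings:
  'aa' → reject
  'a' → reject
  'bb' → reject
  'ba' → accept
State roles: q0=even number of b's so far; q1=odd number of b's so far
All strings over {a,b} with an odd number of b's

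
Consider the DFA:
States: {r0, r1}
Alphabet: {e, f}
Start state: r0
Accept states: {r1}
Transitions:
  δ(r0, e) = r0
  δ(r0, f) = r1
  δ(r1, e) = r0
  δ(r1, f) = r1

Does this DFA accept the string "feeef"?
Processing string "feeef":
  r0 --f--> r1
  r1 --e--> r0
  r0 --e--> r0
  r0 --e--> r0
  r0 --f--> r1
Final state: r1
Accept states: {r1}
Yes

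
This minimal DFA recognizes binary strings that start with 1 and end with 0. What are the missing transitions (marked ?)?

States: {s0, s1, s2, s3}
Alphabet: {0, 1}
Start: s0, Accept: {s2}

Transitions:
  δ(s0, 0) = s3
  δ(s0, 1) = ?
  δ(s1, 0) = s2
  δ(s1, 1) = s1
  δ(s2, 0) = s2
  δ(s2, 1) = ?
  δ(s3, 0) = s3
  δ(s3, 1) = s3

From the language and accept set, identify what each state tracks — s0: no input read; s1: started with 1, last symbol 1; s2: started with 1, last symbol 0; s3: started with 0 (dead).
Each missing δ(q, a) is the state matching the new tracked value after reading a.
δ(s0, 1) = s1; δ(s2, 1) = s1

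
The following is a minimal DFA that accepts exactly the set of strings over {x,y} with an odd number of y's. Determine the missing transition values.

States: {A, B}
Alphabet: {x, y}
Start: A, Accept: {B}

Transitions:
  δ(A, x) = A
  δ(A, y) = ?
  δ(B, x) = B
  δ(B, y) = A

From the language and accept set, identify what each state tracks — A: even number of y's so far; B: odd number of y's so far.
Each missing δ(q, a) is the state matching the new tracked value after reading a.
δ(A, y) = B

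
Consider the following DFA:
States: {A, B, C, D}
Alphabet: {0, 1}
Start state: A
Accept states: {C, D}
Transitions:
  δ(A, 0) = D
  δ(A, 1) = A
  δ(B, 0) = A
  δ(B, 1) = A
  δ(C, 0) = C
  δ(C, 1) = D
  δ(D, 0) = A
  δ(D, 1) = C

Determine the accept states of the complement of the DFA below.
Complement accept states = All states \ Original accept states
= {A, B, C, D} \ {C, D}
{A, B}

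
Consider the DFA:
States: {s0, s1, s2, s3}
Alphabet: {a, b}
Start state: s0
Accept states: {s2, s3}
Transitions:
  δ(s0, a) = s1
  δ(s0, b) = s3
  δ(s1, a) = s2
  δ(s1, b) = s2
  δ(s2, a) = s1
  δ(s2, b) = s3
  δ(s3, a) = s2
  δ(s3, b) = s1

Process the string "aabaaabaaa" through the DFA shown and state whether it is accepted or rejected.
Processing string "aabaaabaaa":
  s0 --a--> s1
  s1 --a--> s2
  s2 --b--> s3
  s3 --a--> s2
  s2 --a--> s1
  s1 --a--> s2
  s2 --b--> s3
  s3 --a--> s2
  s2 --a--> s1
  s1 --a--> s2
Final state: s2
Accept states: {s2, s3}
Yes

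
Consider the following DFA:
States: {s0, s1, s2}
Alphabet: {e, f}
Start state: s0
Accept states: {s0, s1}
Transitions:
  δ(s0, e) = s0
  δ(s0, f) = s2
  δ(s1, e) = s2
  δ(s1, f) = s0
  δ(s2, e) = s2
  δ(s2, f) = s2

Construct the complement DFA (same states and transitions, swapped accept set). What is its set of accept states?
Complement accept states = All states \ Original accept states
= {s0, s1, s2} \ {s0, s1}
{s2}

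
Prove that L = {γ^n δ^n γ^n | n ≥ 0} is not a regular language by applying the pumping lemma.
Assume L is regular with pumping length p. Idea: pumping the first γ-block unbalances it against the other two.
Choose s = γ^p δ^p γ^p ∈ L (|s| = 3p ≥ p). By the pumping lemma, s = xyz with |xy| ≤ p, |y| > 0, so y = γ^k with k ≥ 1, inside the first γ-block. Then xy²z = γ^(p+k) δ^p γ^p. The first block has length p+k ≠ p, so the three block lengths are no longer equal and xy²z ∉ L.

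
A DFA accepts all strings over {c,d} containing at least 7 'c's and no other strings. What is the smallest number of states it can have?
By Myhill–Nerode, count the distinguishable equivalence classes: 8 classes — having seen 0, 1, …, 6, or ≥7 copies of 'c'; any two classes i < j (j ≤ 7) are distinguished by the string c^(7−j), which takes class j to 7 copies (accepted) but leaves class i below 7 (rejected).
8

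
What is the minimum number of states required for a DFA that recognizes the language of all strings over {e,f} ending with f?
By Myhill–Nerode, count the distinguishable equivalence classes: two classes — last symbol is f vs. not.
2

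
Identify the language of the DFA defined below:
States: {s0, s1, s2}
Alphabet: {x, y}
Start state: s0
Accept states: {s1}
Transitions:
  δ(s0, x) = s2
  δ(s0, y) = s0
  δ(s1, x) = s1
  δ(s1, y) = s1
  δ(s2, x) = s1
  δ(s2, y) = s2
Testing a few strings:
  'x' → reject
  'yx' → reject
  'xyy' → reject
  'xxyy' → accept
State roles: s0=zero x's seen; s1=≥ two x's seen; s2=one x seen
All strings over {x,y} containing at least two x's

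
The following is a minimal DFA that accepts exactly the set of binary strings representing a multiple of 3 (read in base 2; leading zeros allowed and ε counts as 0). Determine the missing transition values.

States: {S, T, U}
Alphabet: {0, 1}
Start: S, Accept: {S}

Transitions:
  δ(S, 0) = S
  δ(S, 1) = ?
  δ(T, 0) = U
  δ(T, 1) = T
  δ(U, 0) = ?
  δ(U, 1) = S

From the language and accept set, identify what each state tracks — S: value ≡ 0 (mod 3); T: value ≡ 2 (mod 3); U: value ≡ 1 (mod 3).
Each missing δ(q, a) is the state matching the new tracked value after reading a.
δ(S, 1) = U; δ(U, 0) = T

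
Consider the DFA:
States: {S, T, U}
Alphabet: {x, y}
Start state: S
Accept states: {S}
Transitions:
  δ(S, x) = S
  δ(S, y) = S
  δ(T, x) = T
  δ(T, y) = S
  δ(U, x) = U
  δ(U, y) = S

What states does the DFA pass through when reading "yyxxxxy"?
read 'y': S → S
  read 'y': S → S
  read 'x': S → S
  read 'x': S → S
  read 'x': S → S
  read 'x': S → S
  read 'y': S → S
S -> S -> S -> S -> S -> S -> S -> S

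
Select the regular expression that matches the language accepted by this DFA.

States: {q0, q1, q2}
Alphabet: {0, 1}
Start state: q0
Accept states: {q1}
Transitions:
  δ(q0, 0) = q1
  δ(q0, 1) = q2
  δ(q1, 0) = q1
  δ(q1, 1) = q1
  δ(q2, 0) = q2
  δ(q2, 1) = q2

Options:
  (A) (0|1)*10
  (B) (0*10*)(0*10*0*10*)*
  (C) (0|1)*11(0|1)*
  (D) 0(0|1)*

Check each option against the DFA on short strings; one disagreement eliminates an option:
  (A) (0|1)*10: on '0' the DFA goes q0 → q1 and accepts (q1 ∈ Accept), but the regex does not match it → eliminate
  (B) (0*10*)(0*10*0*10*)*: on '0' the DFA goes q0 → q1 and accepts (q1 ∈ Accept), but the regex does not match it → eliminate
  (C) (0|1)*11(0|1)*: on '0' the DFA goes q0 → q1 and accepts (q1 ∈ Accept), but the regex does not match it → eliminate
  (D) 0(0|1)*: agrees with the DFA on every string of length ≤ 6
Only (D) is consistent with the DFA.
(D) 0(0|1)*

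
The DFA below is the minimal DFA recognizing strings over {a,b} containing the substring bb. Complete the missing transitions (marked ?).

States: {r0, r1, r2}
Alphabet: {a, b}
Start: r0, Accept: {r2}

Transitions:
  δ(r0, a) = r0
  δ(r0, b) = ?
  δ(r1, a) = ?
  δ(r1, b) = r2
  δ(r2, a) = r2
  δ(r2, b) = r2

From the language and accept set, identify what each state tracks — r0: no progress toward bb; r1: one trailing b; r2: substring bb seen.
Each missing δ(q, a) is the state matching the new tracked value after reading a.
δ(r0, b) = r1; δ(r1, a) = r0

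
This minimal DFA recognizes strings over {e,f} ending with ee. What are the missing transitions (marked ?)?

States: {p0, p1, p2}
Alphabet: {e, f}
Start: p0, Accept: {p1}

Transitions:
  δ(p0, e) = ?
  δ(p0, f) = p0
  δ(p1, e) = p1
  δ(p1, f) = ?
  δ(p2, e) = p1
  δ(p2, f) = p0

From the language and accept set, identify what each state tracks — p0: last symbol not e; p1: two trailing e's; p2: one trailing e.
Each missing δ(q, a) is the state matching the new tracked value after reading a.
δ(p0, e) = p2; δ(p1, f) = p0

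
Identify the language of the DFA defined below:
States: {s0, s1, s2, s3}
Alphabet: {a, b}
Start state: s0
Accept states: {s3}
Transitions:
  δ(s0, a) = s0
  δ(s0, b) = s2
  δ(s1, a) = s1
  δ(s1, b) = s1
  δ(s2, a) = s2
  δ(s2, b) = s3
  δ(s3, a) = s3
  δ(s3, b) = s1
Testing a few strings:
  'aa' → reject
  'abb' → accept
  'abbb' → reject
  'bb' → accept
State roles: s0=zero b's; s1=≥ three b's (dead); s2=one b; s3=two b's
All strings over {a,b} containing exactly two b's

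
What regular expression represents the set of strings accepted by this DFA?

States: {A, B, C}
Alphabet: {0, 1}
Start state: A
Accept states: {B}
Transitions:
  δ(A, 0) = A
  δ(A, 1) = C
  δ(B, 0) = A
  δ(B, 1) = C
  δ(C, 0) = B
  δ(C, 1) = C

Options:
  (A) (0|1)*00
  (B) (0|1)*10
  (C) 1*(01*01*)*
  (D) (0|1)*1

Check each option against the DFA on short strings; one disagreement eliminates an option:
  (A) (0|1)*00: on '00' the DFA goes A → A → A and rejects (A ∉ Accept), but the regex matches it → eliminate
  (B) (0|1)*10: agrees with the DFA on every string of length ≤ 6
  (C) 1*(01*01*)*: on ε the DFA stays in A and rejects (A ∉ Accept), but the regex matches it → eliminate
  (D) (0|1)*1: on '1' the DFA goes A → C and rejects (C ∉ Accept), but the regex matches it → eliminate
Only (B) is consistent with the DFA.
(B) (0|1)*10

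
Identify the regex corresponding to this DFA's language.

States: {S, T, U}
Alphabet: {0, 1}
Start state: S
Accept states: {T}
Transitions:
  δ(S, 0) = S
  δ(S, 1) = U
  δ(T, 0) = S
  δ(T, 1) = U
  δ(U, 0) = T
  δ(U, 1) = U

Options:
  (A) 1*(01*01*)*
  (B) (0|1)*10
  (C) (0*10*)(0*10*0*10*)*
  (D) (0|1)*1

Check each option against the DFA on short strings; one disagreement eliminates an option:
  (A) 1*(01*01*)*: on ε the DFA stays in S and rejects (S ∉ Accept), but the regex matches it → eliminate
  (B) (0|1)*10: agrees with the DFA on every string of length ≤ 6
  (C) (0*10*)(0*10*0*10*)*: on '1' the DFA goes S → U and rejects (U ∉ Accept), but the regex matches it → eliminate
  (D) (0|1)*1: on '1' the DFA goes S → U and rejects (U ∉ Accept), but the regex matches it → eliminate
Only (B) is consistent with the DFA.
(B) (0|1)*10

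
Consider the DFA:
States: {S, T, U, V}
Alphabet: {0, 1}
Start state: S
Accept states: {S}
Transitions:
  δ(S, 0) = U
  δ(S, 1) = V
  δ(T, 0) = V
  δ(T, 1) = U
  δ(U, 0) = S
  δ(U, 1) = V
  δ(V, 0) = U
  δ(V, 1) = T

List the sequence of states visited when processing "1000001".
read '1': S → V
  read '0': V → U
  read '0': U → S
  read '0': S → U
  read '0': U → S
  read '0': S → U
  read '1': U → V
S -> V -> U -> S -> U -> S -> U -> V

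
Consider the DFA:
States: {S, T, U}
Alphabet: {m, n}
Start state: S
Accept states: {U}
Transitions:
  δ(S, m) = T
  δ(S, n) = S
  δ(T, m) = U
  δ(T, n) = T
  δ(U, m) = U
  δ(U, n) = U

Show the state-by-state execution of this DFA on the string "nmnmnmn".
read 'n': S → S
  read 'm': S → T
  read 'n': T → T
  read 'm': T → U
  read 'n': U → U
  read 'm': U → U
  read 'n': U → U
S -> S -> T -> T -> U -> U -> U -> U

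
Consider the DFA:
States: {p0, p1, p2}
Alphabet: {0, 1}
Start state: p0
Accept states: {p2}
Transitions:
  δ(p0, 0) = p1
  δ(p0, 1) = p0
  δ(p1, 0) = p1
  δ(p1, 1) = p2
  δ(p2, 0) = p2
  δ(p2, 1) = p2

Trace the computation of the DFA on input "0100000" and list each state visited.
read '0': p0 → p1
  read '1': p1 → p2
  read '0': p2 → p2
  read '0': p2 → p2
  read '0': p2 → p2
  read '0': p2 → p2
  read '0': p2 → p2
p0 -> p1 -> p2 -> p2 -> p2 -> p2 -> p2 -> p2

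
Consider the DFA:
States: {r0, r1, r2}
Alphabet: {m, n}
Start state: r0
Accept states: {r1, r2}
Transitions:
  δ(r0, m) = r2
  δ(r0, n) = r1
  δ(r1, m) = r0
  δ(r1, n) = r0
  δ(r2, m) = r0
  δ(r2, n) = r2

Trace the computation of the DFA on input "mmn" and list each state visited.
read 'm': r0 → r2
  read 'm': r2 → r0
  read 'n': r0 → r1
r0 -> r2 -> r0 -> r1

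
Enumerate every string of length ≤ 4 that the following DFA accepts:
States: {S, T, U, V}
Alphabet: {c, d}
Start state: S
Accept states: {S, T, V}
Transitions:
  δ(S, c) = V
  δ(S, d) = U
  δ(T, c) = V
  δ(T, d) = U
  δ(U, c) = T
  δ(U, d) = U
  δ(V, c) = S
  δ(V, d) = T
ε, c, cc, cd, dc, ccc, cdc, dcc, ddc, cccc, cccd, ccdc, cdcc, cdcd, cddc, dccc, dccd, dcdc, ddcc, dddc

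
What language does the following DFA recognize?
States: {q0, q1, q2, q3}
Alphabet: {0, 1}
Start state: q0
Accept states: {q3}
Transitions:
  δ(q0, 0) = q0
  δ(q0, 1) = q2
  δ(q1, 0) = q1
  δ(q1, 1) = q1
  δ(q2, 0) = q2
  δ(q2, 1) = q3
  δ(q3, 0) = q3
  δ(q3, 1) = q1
Testing a few strings:
  '0011' → accept
  '0' → reject
  '011' → accept
  '00' → reject
State roles: q0=zero 1's; q1=≥ three 1's (dead); q2=one 1; q3=two 1's
All binary strings containing exactly two 1's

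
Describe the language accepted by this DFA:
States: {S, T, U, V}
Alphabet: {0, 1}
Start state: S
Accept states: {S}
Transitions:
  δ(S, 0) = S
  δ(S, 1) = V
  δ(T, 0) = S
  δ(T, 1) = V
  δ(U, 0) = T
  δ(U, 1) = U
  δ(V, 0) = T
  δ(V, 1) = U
Testing a few strings:
  '1101' → reject
  '0111' → reject
  '111' → reject
  '011' → reject
State roles: S=value ≡ 0 (mod 4); T=value ≡ 2 (mod 4); U=value ≡ 3 (mod 4); V=value ≡ 1 (mod 4)
All binary strings representing a multiple of 4 (read in base 2; leading zeros allowed and ε counts as 0)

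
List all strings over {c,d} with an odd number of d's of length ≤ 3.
d, cd, dc, ccd, cdc, dcc, ddd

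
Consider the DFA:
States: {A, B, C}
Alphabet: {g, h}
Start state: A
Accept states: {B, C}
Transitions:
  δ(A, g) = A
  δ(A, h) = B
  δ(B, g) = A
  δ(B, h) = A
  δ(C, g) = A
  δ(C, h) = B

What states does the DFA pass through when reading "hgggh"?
read 'h': A → B
  read 'g': B → A
  read 'g': A → A
  read 'g': A → A
  read 'h': A → B
A -> B -> A -> A -> A -> B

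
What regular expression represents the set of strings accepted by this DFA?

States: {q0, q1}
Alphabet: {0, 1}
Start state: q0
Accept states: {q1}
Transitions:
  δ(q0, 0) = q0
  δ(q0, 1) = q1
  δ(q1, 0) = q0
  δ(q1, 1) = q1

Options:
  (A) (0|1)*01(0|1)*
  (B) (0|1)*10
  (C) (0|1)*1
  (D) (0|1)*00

Check each option against the DFA on short strings; one disagreement eliminates an option:
  (A) (0|1)*01(0|1)*: on '1' the DFA goes q0 → q1 and accepts (q1 ∈ Accept), but the regex does not match it → eliminate
  (B) (0|1)*10: on '1' the DFA goes q0 → q1 and accepts (q1 ∈ Accept), but the regex does not match it → eliminate
  (C) (0|1)*1: agrees with the DFA on every string of length ≤ 6
  (D) (0|1)*00: on '1' the DFA goes q0 → q1 and accepts (q1 ∈ Accept), but the regex does not match it → eliminate
Only (C) is consistent with the DFA.
(C) (0|1)*1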